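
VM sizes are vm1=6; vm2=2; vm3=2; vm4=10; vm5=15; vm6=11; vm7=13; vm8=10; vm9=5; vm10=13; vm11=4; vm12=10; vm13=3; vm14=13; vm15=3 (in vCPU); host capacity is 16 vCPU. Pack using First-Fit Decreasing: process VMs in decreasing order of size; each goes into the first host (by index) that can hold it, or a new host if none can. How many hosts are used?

Sorted descending: 15, 13, 13, 13, 11, 10, 10, 10, 6, 5, 4, 3, 3, 2, 2.
host 1: place 15 vCPU, 1 vCPU left
host 2: place 13 vCPU, 3 vCPU left
host 3: place 13 vCPU, 3 vCPU left
host 4: place 13 vCPU, 3 vCPU left
host 5: place 11 vCPU, 5 vCPU left
host 6: place 10 vCPU, 6 vCPU left
host 7: place 10 vCPU, 6 vCPU left
host 8: place 10 vCPU, 6 vCPU left
host 6: place 6 vCPU, 0 vCPU left
host 5: place 5 vCPU, 0 vCPU left
host 7: place 4 vCPU, 2 vCPU left
host 2: place 3 vCPU, 0 vCPU left
host 3: place 3 vCPU, 0 vCPU left
host 4: place 2 vCPU, 1 vCPU left
host 7: place 2 vCPU, 0 vCPU left
Final hosts: [15] [13,3] [13,3] [13,2] [11,5] [10,6] [10,4,2] [10].

8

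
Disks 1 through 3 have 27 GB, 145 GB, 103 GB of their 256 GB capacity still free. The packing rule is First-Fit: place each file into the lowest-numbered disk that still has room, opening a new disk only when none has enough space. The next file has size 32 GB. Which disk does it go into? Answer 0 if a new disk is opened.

Disks with room: disk 2 (145 GB), disk 3 (103 GB).
The first with room is disk 2.

2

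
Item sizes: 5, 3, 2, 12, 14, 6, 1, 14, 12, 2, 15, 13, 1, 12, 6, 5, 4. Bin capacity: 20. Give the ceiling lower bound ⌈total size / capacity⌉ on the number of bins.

Total size = 5 + 3 + 2 + 12 + 14 + 6 + 1 + 14 + 12 + 2 + 15 + 13 + 1 + 12 + 6 + 5 + 4 = 127.
⌈127 / 20⌉ = 7.

7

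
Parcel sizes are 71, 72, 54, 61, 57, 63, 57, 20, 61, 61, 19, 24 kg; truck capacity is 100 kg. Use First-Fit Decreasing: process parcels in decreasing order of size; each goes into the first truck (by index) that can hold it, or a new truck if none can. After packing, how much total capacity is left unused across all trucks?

Sorted descending: 72, 71, 63, 61, 61, 61, 57, 57, 54, 24, 20, 19.
Put 72 kg in truck 1; 28 kg remain.
Put 71 kg in truck 2; 29 kg remain.
Put 63 kg in truck 3; 37 kg remain.
Put 61 kg in truck 4; 39 kg remain.
Put 61 kg in truck 5; 39 kg remain.
Put 61 kg in truck 6; 39 kg remain.
Put 57 kg in truck 7; 43 kg remain.
Put 57 kg in truck 8; 43 kg remain.
Put 54 kg in truck 9; 46 kg remain.
Put 24 kg in truck 1; 4 kg remain.
Put 20 kg in truck 2; 9 kg remain.
Put 19 kg in truck 3; 18 kg remain.
9 trucks × 100 kg = 900 kg; used 620 kg; unused 280 kg.

280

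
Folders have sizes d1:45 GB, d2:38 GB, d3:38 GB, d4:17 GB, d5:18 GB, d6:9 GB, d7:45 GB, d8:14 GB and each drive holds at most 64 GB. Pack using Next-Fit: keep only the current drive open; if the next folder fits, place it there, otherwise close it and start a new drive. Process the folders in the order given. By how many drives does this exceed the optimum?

Next-Fit: [45] [38] [38,17] [18,9] [45,14] → 5 drives.
Total size 224 GB; any packing needs at least ⌈224/64⌉ = 4 drives.
An optimal packing achieves that bound: [45,18] [45,17] [38,14,9] [38] → 4 drives.
Excess: 5 − 4 = 1.

1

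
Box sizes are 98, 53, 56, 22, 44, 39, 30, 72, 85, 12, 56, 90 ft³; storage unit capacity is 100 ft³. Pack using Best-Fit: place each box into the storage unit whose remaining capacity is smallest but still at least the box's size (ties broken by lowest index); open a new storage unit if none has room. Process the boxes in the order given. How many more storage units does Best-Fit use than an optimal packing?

Best-Fit: [98] [53,44] [56,22] [39,30] [72] [85,12] [56] [90] → 8 storage units.
Total size 657 ft³; any packing needs at least ⌈657/100⌉ = 7 storage units.
An optimal packing achieves that bound: [98] [90] [85,12] [72,22] [56,44] [56,39] [53,30] → 7 storage units.
Excess: 8 − 7 = 1.

1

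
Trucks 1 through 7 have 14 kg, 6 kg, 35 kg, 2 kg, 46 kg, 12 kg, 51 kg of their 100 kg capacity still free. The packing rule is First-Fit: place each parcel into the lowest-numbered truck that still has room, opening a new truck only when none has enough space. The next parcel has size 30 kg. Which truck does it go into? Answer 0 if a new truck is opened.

Trucks with room: truck 3 (35 kg), truck 5 (46 kg), truck 7 (51 kg).
The first with room is truck 3.

3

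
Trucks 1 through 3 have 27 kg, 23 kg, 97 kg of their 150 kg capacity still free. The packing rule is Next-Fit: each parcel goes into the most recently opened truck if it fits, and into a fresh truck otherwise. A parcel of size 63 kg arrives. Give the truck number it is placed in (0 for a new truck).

3

Next-Fit only looks at truck 3, which has 97 kg free.
63 kg fits there.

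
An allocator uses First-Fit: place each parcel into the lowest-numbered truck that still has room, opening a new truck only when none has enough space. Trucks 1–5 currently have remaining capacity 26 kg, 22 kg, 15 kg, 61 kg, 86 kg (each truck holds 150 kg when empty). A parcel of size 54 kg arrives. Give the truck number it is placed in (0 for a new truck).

Trucks with room: truck 4 (61 kg), truck 5 (86 kg).
The first with room is truck 4.

4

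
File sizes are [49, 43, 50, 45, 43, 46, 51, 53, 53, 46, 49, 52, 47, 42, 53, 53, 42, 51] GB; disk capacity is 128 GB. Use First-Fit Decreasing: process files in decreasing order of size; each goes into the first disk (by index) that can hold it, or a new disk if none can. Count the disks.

9 disks

Sorted descending: 53, 53, 53, 53, 52, 51, 51, 50, 49, 49, 47, 46, 46, 45, 43, 43, 42, 42.
53 GB → disk 1 (remaining 75 GB)
53 GB → disk 1 (remaining 22 GB)
53 GB → disk 2 (remaining 75 GB)
53 GB → disk 2 (remaining 22 GB)
52 GB → disk 3 (remaining 76 GB)
51 GB → disk 3 (remaining 25 GB)
51 GB → disk 4 (remaining 77 GB)
50 GB → disk 4 (remaining 27 GB)
49 GB → disk 5 (remaining 79 GB)
49 GB → disk 5 (remaining 30 GB)
47 GB → disk 6 (remaining 81 GB)
46 GB → disk 6 (remaining 35 GB)
46 GB → disk 7 (remaining 82 GB)
45 GB → disk 7 (remaining 37 GB)
43 GB → disk 8 (remaining 85 GB)
43 GB → disk 8 (remaining 42 GB)
42 GB → disk 8 (remaining 0 GB)
42 GB → disk 9 (remaining 86 GB)
Final disks: [53,53] [53,53] [52,51] [51,50] [49,49] [47,46] [46,45] [43,43,42] [42].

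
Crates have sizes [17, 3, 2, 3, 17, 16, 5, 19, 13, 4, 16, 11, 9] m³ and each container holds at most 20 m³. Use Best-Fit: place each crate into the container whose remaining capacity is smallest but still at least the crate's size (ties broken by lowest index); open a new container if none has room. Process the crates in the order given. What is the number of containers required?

8 containers

container 1: place 17 m³, 3 m³ left
container 1: place 3 m³, 0 m³ left
container 2: place 2 m³, 18 m³ left
container 2: place 3 m³, 15 m³ left
container 3: place 17 m³, 3 m³ left
container 4: place 16 m³, 4 m³ left
container 2: place 5 m³, 10 m³ left
container 5: place 19 m³, 1 m³ left
container 6: place 13 m³, 7 m³ left
container 4: place 4 m³, 0 m³ left
container 7: place 16 m³, 4 m³ left
container 8: place 11 m³, 9 m³ left
container 8: place 9 m³, 0 m³ left
Final containers: [17,3] [2,3,5] [17] [16,4] [19] [13] [16] [11,9].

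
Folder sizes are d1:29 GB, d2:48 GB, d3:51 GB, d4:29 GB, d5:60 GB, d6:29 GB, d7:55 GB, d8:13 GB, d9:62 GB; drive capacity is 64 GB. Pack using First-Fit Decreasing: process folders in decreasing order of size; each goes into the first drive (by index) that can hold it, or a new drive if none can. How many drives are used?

7

Sorted descending: 62, 60, 55, 51, 48, 29, 29, 29, 13.
62 GB → drive 1 (remaining 2 GB)
60 GB → drive 2 (remaining 4 GB)
55 GB → drive 3 (remaining 9 GB)
51 GB → drive 4 (remaining 13 GB)
48 GB → drive 5 (remaining 16 GB)
29 GB → drive 6 (remaining 35 GB)
29 GB → drive 6 (remaining 6 GB)
29 GB → drive 7 (remaining 35 GB)
13 GB → drive 4 (remaining 0 GB)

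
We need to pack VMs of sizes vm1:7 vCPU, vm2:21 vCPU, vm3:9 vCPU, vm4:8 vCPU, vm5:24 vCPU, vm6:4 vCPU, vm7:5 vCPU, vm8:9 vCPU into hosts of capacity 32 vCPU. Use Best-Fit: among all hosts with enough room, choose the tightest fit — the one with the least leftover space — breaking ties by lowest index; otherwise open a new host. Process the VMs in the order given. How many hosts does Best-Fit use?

host 1: place vm1 (7 vCPU), 25 vCPU left
host 1: place vm2 (21 vCPU), 4 vCPU left
host 2: place vm3 (9 vCPU), 23 vCPU left
host 2: place vm4 (8 vCPU), 15 vCPU left
host 3: place vm5 (24 vCPU), 8 vCPU left
host 1: place vm6 (4 vCPU), 0 vCPU left
host 3: place vm7 (5 vCPU), 3 vCPU left
host 2: place vm8 (9 vCPU), 6 vCPU left

3 hosts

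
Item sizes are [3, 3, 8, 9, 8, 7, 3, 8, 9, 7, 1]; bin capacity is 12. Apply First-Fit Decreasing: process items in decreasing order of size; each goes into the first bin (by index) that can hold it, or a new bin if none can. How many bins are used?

Sorted descending: 9, 9, 8, 8, 8, 7, 7, 3, 3, 3, 1.
9 → bin 1 (remaining 3)
9 → bin 2 (remaining 3)
8 → bin 3 (remaining 4)
8 → bin 4 (remaining 4)
8 → bin 5 (remaining 4)
7 → bin 6 (remaining 5)
7 → bin 7 (remaining 5)
3 → bin 1 (remaining 0)
3 → bin 2 (remaining 0)
3 → bin 3 (remaining 1)
1 → bin 3 (remaining 0)
Final bins: [9,3] [9,3] [8,3,1] [8] [8] [7] [7].

7 bins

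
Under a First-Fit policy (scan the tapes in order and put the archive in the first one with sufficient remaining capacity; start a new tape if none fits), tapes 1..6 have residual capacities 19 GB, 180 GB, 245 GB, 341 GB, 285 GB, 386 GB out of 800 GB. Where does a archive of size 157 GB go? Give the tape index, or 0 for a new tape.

Tapes with room: tape 2 (180 GB), tape 3 (245 GB), tape 4 (341 GB), tape 5 (285 GB), tape 6 (386 GB).
The first with room is tape 2.

2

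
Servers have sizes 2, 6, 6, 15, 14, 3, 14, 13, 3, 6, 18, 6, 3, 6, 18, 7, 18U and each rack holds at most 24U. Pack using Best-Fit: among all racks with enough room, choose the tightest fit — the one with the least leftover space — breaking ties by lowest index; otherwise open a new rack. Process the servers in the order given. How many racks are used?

Put 2U in rack 1; 22U remain.
Put 6U in rack 1; 16U remain.
Put 6U in rack 1; 10U remain.
Put 15U in rack 2; 9U remain.
Put 14U in rack 3; 10U remain.
Put 3U in rack 2; 6U remain.
Put 14U in rack 4; 10U remain.
Put 13U in rack 5; 11U remain.
Put 3U in rack 2; 3U remain.
Put 6U in rack 1; 4U remain.
Put 18U in rack 6; 6U remain.
Put 6U in rack 6; 0U remain.
Put 3U in rack 2; 0U remain.
Put 6U in rack 3; 4U remain.
Put 18U in rack 7; 6U remain.
Put 7U in rack 4; 3U remain.
Put 18U in rack 8; 6U remain.
Final racks: [2,6,6,6] [15,3,3,3] [14,6] [14,7] [13] [18,6] [18] [18].

8 racks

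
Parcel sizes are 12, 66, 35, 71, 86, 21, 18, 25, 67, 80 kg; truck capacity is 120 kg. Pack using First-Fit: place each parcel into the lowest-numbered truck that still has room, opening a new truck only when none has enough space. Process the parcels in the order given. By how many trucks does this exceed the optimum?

0

First-Fit: [12,66,35] [71,21,18] [86,25] [67] [80] → 5 trucks.
Total size 481 kg; any packing needs at least ⌈481/120⌉ = 5 trucks.
So 5 is already optimal.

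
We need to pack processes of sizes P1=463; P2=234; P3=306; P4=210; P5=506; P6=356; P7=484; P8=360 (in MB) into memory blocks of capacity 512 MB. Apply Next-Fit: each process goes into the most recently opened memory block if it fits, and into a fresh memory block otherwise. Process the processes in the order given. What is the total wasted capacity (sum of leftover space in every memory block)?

1177

Put P1 (463 MB) in memory block 1; 49 MB remain.
Put P2 (234 MB) in memory block 2; 278 MB remain.
Put P3 (306 MB) in memory block 3; 206 MB remain.
Put P4 (210 MB) in memory block 4; 302 MB remain.
Put P5 (506 MB) in memory block 5; 6 MB remain.
Put P6 (356 MB) in memory block 6; 156 MB remain.
Put P7 (484 MB) in memory block 7; 28 MB remain.
Put P8 (360 MB) in memory block 8; 152 MB remain.
8 memory blocks × 512 MB = 4096 MB; used 2919 MB; unused 1177 MB.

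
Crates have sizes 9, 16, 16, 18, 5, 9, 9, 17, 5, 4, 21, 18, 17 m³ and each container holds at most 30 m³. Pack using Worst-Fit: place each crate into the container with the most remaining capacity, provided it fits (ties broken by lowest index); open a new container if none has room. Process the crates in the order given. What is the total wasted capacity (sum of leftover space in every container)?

9 m³ → container 1 (remaining 21 m³)
16 m³ → container 1 (remaining 5 m³)
16 m³ → container 2 (remaining 14 m³)
18 m³ → container 3 (remaining 12 m³)
5 m³ → container 2 (remaining 9 m³)
9 m³ → container 3 (remaining 3 m³)
9 m³ → container 2 (remaining 0 m³)
17 m³ → container 4 (remaining 13 m³)
5 m³ → container 4 (remaining 8 m³)
4 m³ → container 4 (remaining 4 m³)
21 m³ → container 5 (remaining 9 m³)
18 m³ → container 6 (remaining 12 m³)
17 m³ → container 7 (remaining 13 m³)
7 containers × 30 m³ = 210 m³; used 164 m³; unused 46 m³.

46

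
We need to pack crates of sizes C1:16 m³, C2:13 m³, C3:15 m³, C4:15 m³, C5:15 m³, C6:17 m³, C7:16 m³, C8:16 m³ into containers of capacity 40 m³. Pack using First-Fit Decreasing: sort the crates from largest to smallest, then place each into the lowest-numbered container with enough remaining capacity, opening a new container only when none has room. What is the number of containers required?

4 containers

Sorted descending: 17, 16, 16, 16, 15, 15, 15, 13.
17 m³ → container 1 (remaining 23 m³)
16 m³ → container 1 (remaining 7 m³)
16 m³ → container 2 (remaining 24 m³)
16 m³ → container 2 (remaining 8 m³)
15 m³ → container 3 (remaining 25 m³)
15 m³ → container 3 (remaining 10 m³)
15 m³ → container 4 (remaining 25 m³)
13 m³ → container 4 (remaining 12 m³)
Final containers: [17,16] [16,16] [15,15] [15,13].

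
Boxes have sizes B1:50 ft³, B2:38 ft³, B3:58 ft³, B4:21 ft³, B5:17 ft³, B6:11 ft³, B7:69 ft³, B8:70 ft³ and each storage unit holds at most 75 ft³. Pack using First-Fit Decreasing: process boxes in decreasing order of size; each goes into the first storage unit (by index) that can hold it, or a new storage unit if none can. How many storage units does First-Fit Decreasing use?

5

Sorted descending: 70, 69, 58, 50, 38, 21, 17, 11.
70 ft³ → storage unit 1 (remaining 5 ft³)
69 ft³ → storage unit 2 (remaining 6 ft³)
58 ft³ → storage unit 3 (remaining 17 ft³)
50 ft³ → storage unit 4 (remaining 25 ft³)
38 ft³ → storage unit 5 (remaining 37 ft³)
21 ft³ → storage unit 4 (remaining 4 ft³)
17 ft³ → storage unit 3 (remaining 0 ft³)
11 ft³ → storage unit 5 (remaining 26 ft³)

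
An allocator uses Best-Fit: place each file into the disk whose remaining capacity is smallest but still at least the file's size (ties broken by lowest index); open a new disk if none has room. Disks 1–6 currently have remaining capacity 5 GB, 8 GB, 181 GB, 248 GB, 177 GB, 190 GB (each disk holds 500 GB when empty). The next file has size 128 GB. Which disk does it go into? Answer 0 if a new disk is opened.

5

Disks with room: disk 3 (181 GB), disk 4 (248 GB), disk 5 (177 GB), disk 6 (190 GB).
Tightest fit is disk 5 with 177 GB free.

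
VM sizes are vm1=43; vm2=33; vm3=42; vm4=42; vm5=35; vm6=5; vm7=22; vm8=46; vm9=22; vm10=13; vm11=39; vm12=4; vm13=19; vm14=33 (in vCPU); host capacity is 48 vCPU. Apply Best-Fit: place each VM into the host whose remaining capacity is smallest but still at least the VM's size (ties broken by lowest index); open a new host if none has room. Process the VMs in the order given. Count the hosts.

vm1 (43 vCPU) → host 1 (remaining 5 vCPU)
vm2 (33 vCPU) → host 2 (remaining 15 vCPU)
vm3 (42 vCPU) → host 3 (remaining 6 vCPU)
vm4 (42 vCPU) → host 4 (remaining 6 vCPU)
vm5 (35 vCPU) → host 5 (remaining 13 vCPU)
vm6 (5 vCPU) → host 1 (remaining 0 vCPU)
vm7 (22 vCPU) → host 6 (remaining 26 vCPU)
vm8 (46 vCPU) → host 7 (remaining 2 vCPU)
vm9 (22 vCPU) → host 6 (remaining 4 vCPU)
vm10 (13 vCPU) → host 5 (remaining 0 vCPU)
vm11 (39 vCPU) → host 8 (remaining 9 vCPU)
vm12 (4 vCPU) → host 6 (remaining 0 vCPU)
vm13 (19 vCPU) → host 9 (remaining 29 vCPU)
vm14 (33 vCPU) → host 10 (remaining 15 vCPU)

10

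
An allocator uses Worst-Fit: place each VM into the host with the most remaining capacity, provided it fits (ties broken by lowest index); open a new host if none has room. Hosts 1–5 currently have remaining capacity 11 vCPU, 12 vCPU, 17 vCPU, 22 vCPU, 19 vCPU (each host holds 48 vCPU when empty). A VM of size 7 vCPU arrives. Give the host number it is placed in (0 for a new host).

Hosts with room: host 1 (11 vCPU), host 2 (12 vCPU), host 3 (17 vCPU), host 4 (22 vCPU), host 5 (19 vCPU).
Most room is host 4 with 22 vCPU free.

4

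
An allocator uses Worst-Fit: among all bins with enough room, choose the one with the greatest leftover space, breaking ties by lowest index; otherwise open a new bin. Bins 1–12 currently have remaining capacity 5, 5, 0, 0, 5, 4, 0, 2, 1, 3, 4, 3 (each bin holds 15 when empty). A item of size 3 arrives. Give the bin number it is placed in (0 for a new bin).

Bins with room: bin 1 (5), bin 2 (5), bin 5 (5), bin 6 (4), bin 10 (3), bin 11 (4), bin 12 (3).
Most room is bin 1 with 5 free.

1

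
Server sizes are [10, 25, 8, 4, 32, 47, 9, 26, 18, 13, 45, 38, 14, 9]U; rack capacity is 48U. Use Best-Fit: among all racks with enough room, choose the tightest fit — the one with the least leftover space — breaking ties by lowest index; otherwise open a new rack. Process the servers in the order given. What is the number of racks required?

7

Put 10U in rack 1; 38U remain.
Put 25U in rack 1; 13U remain.
Put 8U in rack 1; 5U remain.
Put 4U in rack 1; 1U remain.
Put 32U in rack 2; 16U remain.
Put 47U in rack 3; 1U remain.
Put 9U in rack 2; 7U remain.
Put 26U in rack 4; 22U remain.
Put 18U in rack 4; 4U remain.
Put 13U in rack 5; 35U remain.
Put 45U in rack 6; 3U remain.
Put 38U in rack 7; 10U remain.
Put 14U in rack 5; 21U remain.
Put 9U in rack 7; 1U remain.
Final racks: [10,25,8,4] [32,9] [47] [26,18] [13,14] [45] [38,9].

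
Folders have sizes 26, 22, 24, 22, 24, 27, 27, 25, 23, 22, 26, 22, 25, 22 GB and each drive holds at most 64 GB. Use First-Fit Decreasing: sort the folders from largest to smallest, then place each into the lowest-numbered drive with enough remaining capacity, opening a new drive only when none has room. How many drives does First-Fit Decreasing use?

Sorted descending: 27, 27, 26, 26, 25, 25, 24, 24, 23, 22, 22, 22, 22, 22.
27 GB → drive 1 (remaining 37 GB)
27 GB → drive 1 (remaining 10 GB)
26 GB → drive 2 (remaining 38 GB)
26 GB → drive 2 (remaining 12 GB)
25 GB → drive 3 (remaining 39 GB)
25 GB → drive 3 (remaining 14 GB)
24 GB → drive 4 (remaining 40 GB)
24 GB → drive 4 (remaining 16 GB)
23 GB → drive 5 (remaining 41 GB)
22 GB → drive 5 (remaining 19 GB)
22 GB → drive 6 (remaining 42 GB)
22 GB → drive 6 (remaining 20 GB)
22 GB → drive 7 (remaining 42 GB)
22 GB → drive 7 (remaining 20 GB)

7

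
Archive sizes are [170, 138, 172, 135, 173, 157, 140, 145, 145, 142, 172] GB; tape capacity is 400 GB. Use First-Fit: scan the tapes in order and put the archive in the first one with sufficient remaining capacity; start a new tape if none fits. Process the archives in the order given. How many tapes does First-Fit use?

Put 170 GB in tape 1; 230 GB remain.
Put 138 GB in tape 1; 92 GB remain.
Put 172 GB in tape 2; 228 GB remain.
Put 135 GB in tape 2; 93 GB remain.
Put 173 GB in tape 3; 227 GB remain.
Put 157 GB in tape 3; 70 GB remain.
Put 140 GB in tape 4; 260 GB remain.
Put 145 GB in tape 4; 115 GB remain.
Put 145 GB in tape 5; 255 GB remain.
Put 142 GB in tape 5; 113 GB remain.
Put 172 GB in tape 6; 228 GB remain.
Final tapes: [170,138] [172,135] [173,157] [140,145] [145,142] [172].

6 tapes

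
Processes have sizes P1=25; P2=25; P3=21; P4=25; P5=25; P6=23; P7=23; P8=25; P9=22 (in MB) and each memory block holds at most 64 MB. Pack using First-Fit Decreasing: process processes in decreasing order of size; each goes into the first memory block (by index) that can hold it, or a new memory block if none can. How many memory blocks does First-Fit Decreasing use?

Sorted descending: 25, 25, 25, 25, 25, 23, 23, 22, 21.
Put 25 MB in memory block 1; 39 MB remain.
Put 25 MB in memory block 1; 14 MB remain.
Put 25 MB in memory block 2; 39 MB remain.
Put 25 MB in memory block 2; 14 MB remain.
Put 25 MB in memory block 3; 39 MB remain.
Put 23 MB in memory block 3; 16 MB remain.
Put 23 MB in memory block 4; 41 MB remain.
Put 22 MB in memory block 4; 19 MB remain.
Put 21 MB in memory block 5; 43 MB remain.
Final memory blocks: [25,25] [25,25] [25,23] [23,22] [21].

5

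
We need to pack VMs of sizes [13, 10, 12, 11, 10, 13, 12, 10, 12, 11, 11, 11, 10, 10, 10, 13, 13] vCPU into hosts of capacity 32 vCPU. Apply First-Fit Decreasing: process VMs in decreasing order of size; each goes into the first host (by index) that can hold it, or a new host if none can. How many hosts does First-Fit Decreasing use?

7

Sorted descending: 13, 13, 13, 13, 12, 12, 12, 11, 11, 11, 11, 10, 10, 10, 10, 10, 10.
host 1: place 13 vCPU, 19 vCPU left
host 1: place 13 vCPU, 6 vCPU left
host 2: place 13 vCPU, 19 vCPU left
host 2: place 13 vCPU, 6 vCPU left
host 3: place 12 vCPU, 20 vCPU left
host 3: place 12 vCPU, 8 vCPU left
host 4: place 12 vCPU, 20 vCPU left
host 4: place 11 vCPU, 9 vCPU left
host 5: place 11 vCPU, 21 vCPU left
host 5: place 11 vCPU, 10 vCPU left
host 6: place 11 vCPU, 21 vCPU left
host 5: place 10 vCPU, 0 vCPU left
host 6: place 10 vCPU, 11 vCPU left
host 6: place 10 vCPU, 1 vCPU left
host 7: place 10 vCPU, 22 vCPU left
host 7: place 10 vCPU, 12 vCPU left
host 7: place 10 vCPU, 2 vCPU left
Final hosts: [13,13] [13,13] [12,12] [12,11] [11,11,10] [11,10,10] [10,10,10].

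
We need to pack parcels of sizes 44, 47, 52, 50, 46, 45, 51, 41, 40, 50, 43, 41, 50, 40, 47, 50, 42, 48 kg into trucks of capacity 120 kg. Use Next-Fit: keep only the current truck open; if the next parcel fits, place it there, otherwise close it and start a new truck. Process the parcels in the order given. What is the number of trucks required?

truck 1: place 44 kg, 76 kg left
truck 1: place 47 kg, 29 kg left
truck 2: place 52 kg, 68 kg left
truck 2: place 50 kg, 18 kg left
truck 3: place 46 kg, 74 kg left
truck 3: place 45 kg, 29 kg left
truck 4: place 51 kg, 69 kg left
truck 4: place 41 kg, 28 kg left
truck 5: place 40 kg, 80 kg left
truck 5: place 50 kg, 30 kg left
truck 6: place 43 kg, 77 kg left
truck 6: place 41 kg, 36 kg left
truck 7: place 50 kg, 70 kg left
truck 7: place 40 kg, 30 kg left
truck 8: place 47 kg, 73 kg left
truck 8: place 50 kg, 23 kg left
truck 9: place 42 kg, 78 kg left
truck 9: place 48 kg, 30 kg left
Final trucks: [44,47] [52,50] [46,45] [51,41] [40,50] [43,41] [50,40] [47,50] [42,48].

9 trucks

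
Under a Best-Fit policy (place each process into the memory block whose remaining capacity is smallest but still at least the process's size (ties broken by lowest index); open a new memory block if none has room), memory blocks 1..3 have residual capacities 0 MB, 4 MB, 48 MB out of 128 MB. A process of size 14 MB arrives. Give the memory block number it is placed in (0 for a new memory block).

3

Memory blocks with room: memory block 3 (48 MB).
Tightest fit is memory block 3 with 48 MB free.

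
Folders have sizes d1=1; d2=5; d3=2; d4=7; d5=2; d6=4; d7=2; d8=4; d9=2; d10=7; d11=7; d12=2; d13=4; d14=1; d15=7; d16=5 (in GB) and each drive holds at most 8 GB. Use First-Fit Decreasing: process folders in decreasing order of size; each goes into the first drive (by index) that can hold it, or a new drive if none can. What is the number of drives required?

9 drives

Sorted descending: 7, 7, 7, 7, 5, 5, 4, 4, 4, 2, 2, 2, 2, 2, 1, 1.
Put 7 GB in drive 1; 1 GB remain.
Put 7 GB in drive 2; 1 GB remain.
Put 7 GB in drive 3; 1 GB remain.
Put 7 GB in drive 4; 1 GB remain.
Put 5 GB in drive 5; 3 GB remain.
Put 5 GB in drive 6; 3 GB remain.
Put 4 GB in drive 7; 4 GB remain.
Put 4 GB in drive 7; 0 GB remain.
Put 4 GB in drive 8; 4 GB remain.
Put 2 GB in drive 5; 1 GB remain.
Put 2 GB in drive 6; 1 GB remain.
Put 2 GB in drive 8; 2 GB remain.
Put 2 GB in drive 8; 0 GB remain.
Put 2 GB in drive 9; 6 GB remain.
Put 1 GB in drive 1; 0 GB remain.
Put 1 GB in drive 2; 0 GB remain.
Final drives: [7,1] [7,1] [7] [7] [5,2] [5,2] [4,4] [4,2,2] [2].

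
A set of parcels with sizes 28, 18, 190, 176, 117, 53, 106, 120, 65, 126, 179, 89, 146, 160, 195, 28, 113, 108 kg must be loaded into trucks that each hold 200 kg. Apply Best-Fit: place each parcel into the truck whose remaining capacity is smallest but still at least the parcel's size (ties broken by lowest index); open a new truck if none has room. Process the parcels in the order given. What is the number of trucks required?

truck 1: place 28 kg, 172 kg left
truck 1: place 18 kg, 154 kg left
truck 2: place 190 kg, 10 kg left
truck 3: place 176 kg, 24 kg left
truck 1: place 117 kg, 37 kg left
truck 4: place 53 kg, 147 kg left
truck 4: place 106 kg, 41 kg left
truck 5: place 120 kg, 80 kg left
truck 5: place 65 kg, 15 kg left
truck 6: place 126 kg, 74 kg left
truck 7: place 179 kg, 21 kg left
truck 8: place 89 kg, 111 kg left
truck 9: place 146 kg, 54 kg left
truck 10: place 160 kg, 40 kg left
truck 11: place 195 kg, 5 kg left
truck 1: place 28 kg, 9 kg left
truck 12: place 113 kg, 87 kg left
truck 8: place 108 kg, 3 kg left
Final trucks: [28,18,117,28] [190] [176] [53,106] [120,65] [126] [179] [89,108] [146] [160] [195] [113].

12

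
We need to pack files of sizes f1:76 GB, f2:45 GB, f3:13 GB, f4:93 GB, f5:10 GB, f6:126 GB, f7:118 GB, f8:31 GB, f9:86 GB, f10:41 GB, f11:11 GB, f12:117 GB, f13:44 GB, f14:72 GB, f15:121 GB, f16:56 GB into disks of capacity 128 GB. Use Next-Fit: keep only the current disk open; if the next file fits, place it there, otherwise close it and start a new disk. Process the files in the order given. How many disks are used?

10

disk 1: place f1 (76 GB), 52 GB left
disk 1: place f2 (45 GB), 7 GB left
disk 2: place f3 (13 GB), 115 GB left
disk 2: place f4 (93 GB), 22 GB left
disk 2: place f5 (10 GB), 12 GB left
disk 3: place f6 (126 GB), 2 GB left
disk 4: place f7 (118 GB), 10 GB left
disk 5: place f8 (31 GB), 97 GB left
disk 5: place f9 (86 GB), 11 GB left
disk 6: place f10 (41 GB), 87 GB left
disk 6: place f11 (11 GB), 76 GB left
disk 7: place f12 (117 GB), 11 GB left
disk 8: place f13 (44 GB), 84 GB left
disk 8: place f14 (72 GB), 12 GB left
disk 9: place f15 (121 GB), 7 GB left
disk 10: place f16 (56 GB), 72 GB left
Final disks: [76,45] [13,93,10] [126] [118] [31,86] [41,11] [117] [44,72] [121] [56].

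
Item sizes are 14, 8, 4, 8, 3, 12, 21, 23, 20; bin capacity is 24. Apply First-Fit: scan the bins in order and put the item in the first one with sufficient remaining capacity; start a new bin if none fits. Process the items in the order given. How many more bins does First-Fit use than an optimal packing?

First-Fit: [14,8] [4,8,3] [12] [21] [23] [20] → 6 bins.
Total size 113; any packing needs at least ⌈113/24⌉ = 5 bins.
An optimal packing achieves that bound: [23] [21,3] [20,4] [14,8] [12,8] → 5 bins.
Excess: 6 − 5 = 1.

1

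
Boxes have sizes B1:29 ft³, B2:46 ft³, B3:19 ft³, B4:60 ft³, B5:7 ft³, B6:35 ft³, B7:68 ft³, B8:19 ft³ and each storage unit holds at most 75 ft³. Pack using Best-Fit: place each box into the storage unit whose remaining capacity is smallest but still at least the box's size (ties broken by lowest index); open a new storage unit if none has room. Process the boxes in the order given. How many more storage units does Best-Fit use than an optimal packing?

0

Best-Fit: [29,46] [19,35,19] [60,7] [68] → 4 storage units.
Total size 283 ft³; any packing needs at least ⌈283/75⌉ = 4 storage units.
So 4 is already optimal.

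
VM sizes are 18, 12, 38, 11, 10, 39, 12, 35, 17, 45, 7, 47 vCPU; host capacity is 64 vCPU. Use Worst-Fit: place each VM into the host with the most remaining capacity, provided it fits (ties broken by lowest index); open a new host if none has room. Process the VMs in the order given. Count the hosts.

6 hosts

host 1: place 18 vCPU, 46 vCPU left
host 1: place 12 vCPU, 34 vCPU left
host 2: place 38 vCPU, 26 vCPU left
host 1: place 11 vCPU, 23 vCPU left
host 2: place 10 vCPU, 16 vCPU left
host 3: place 39 vCPU, 25 vCPU left
host 3: place 12 vCPU, 13 vCPU left
host 4: place 35 vCPU, 29 vCPU left
host 4: place 17 vCPU, 12 vCPU left
host 5: place 45 vCPU, 19 vCPU left
host 1: place 7 vCPU, 16 vCPU left
host 6: place 47 vCPU, 17 vCPU left
Final hosts: [18,12,11,7] [38,10] [39,12] [35,17] [45] [47].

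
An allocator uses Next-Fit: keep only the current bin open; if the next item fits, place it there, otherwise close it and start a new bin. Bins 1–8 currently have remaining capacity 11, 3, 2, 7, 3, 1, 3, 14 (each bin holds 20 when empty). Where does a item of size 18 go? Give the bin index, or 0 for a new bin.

0

Next-Fit only looks at bin 8, which has 14 free.
18 does not fit, so a new bin is opened.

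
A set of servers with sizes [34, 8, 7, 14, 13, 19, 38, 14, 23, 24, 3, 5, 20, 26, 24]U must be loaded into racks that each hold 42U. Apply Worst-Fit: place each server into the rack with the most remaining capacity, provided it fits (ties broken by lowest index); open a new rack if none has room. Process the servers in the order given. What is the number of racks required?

Put 34U in rack 1; 8U remain.
Put 8U in rack 1; 0U remain.
Put 7U in rack 2; 35U remain.
Put 14U in rack 2; 21U remain.
Put 13U in rack 2; 8U remain.
Put 19U in rack 3; 23U remain.
Put 38U in rack 4; 4U remain.
Put 14U in rack 3; 9U remain.
Put 23U in rack 5; 19U remain.
Put 24U in rack 6; 18U remain.
Put 3U in rack 5; 16U remain.
Put 5U in rack 6; 13U remain.
Put 20U in rack 7; 22U remain.
Put 26U in rack 8; 16U remain.
Put 24U in rack 9; 18U remain.

9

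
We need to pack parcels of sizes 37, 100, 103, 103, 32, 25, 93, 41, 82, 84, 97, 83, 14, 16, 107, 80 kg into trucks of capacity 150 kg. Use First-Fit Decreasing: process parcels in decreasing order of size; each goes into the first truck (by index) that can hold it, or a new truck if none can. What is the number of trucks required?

10

Sorted descending: 107, 103, 103, 100, 97, 93, 84, 83, 82, 80, 41, 37, 32, 25, 16, 14.
truck 1: place 107 kg, 43 kg left
truck 2: place 103 kg, 47 kg left
truck 3: place 103 kg, 47 kg left
truck 4: place 100 kg, 50 kg left
truck 5: place 97 kg, 53 kg left
truck 6: place 93 kg, 57 kg left
truck 7: place 84 kg, 66 kg left
truck 8: place 83 kg, 67 kg left
truck 9: place 82 kg, 68 kg left
truck 10: place 80 kg, 70 kg left
truck 1: place 41 kg, 2 kg left
truck 2: place 37 kg, 10 kg left
truck 3: place 32 kg, 15 kg left
truck 4: place 25 kg, 25 kg left
truck 4: place 16 kg, 9 kg left
truck 3: place 14 kg, 1 kg left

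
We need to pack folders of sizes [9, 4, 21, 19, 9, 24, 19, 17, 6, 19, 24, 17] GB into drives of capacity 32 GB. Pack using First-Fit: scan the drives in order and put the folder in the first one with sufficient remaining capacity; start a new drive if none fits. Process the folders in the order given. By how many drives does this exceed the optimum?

0

First-Fit: [9,4,19] [21,9] [24,6] [19] [17] [19] [24] [17] → 8 drives.
8 folders exceed 16 GB (half the capacity), and no two of those can share a drive, so at least 8 drives are needed.
So 8 is already optimal.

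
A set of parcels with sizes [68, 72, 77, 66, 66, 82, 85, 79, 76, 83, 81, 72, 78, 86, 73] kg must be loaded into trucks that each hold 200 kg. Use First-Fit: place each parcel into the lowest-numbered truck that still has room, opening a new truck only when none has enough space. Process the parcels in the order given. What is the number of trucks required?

8 trucks

Put 68 kg in truck 1; 132 kg remain.
Put 72 kg in truck 1; 60 kg remain.
Put 77 kg in truck 2; 123 kg remain.
Put 66 kg in truck 2; 57 kg remain.
Put 66 kg in truck 3; 134 kg remain.
Put 82 kg in truck 3; 52 kg remain.
Put 85 kg in truck 4; 115 kg remain.
Put 79 kg in truck 4; 36 kg remain.
Put 76 kg in truck 5; 124 kg remain.
Put 83 kg in truck 5; 41 kg remain.
Put 81 kg in truck 6; 119 kg remain.
Put 72 kg in truck 6; 47 kg remain.
Put 78 kg in truck 7; 122 kg remain.
Put 86 kg in truck 7; 36 kg remain.
Put 73 kg in truck 8; 127 kg remain.
Final trucks: [68,72] [77,66] [66,82] [85,79] [76,83] [81,72] [78,86] [73].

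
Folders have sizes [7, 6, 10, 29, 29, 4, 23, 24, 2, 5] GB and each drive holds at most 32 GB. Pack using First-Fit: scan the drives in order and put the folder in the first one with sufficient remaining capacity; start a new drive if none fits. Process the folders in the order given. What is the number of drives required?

5

7 GB → drive 1 (remaining 25 GB)
6 GB → drive 1 (remaining 19 GB)
10 GB → drive 1 (remaining 9 GB)
29 GB → drive 2 (remaining 3 GB)
29 GB → drive 3 (remaining 3 GB)
4 GB → drive 1 (remaining 5 GB)
23 GB → drive 4 (remaining 9 GB)
24 GB → drive 5 (remaining 8 GB)
2 GB → drive 1 (remaining 3 GB)
5 GB → drive 4 (remaining 4 GB)
Final drives: [7,6,10,4,2] [29] [29] [23,5] [24].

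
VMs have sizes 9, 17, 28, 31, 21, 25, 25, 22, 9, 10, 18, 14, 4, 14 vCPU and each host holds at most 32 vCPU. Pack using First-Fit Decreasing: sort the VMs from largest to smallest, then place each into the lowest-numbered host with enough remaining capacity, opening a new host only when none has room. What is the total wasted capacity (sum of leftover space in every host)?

Sorted descending: 31, 28, 25, 25, 22, 21, 18, 17, 14, 14, 10, 9, 9, 4.
Put 31 vCPU in host 1; 1 vCPU remain.
Put 28 vCPU in host 2; 4 vCPU remain.
Put 25 vCPU in host 3; 7 vCPU remain.
Put 25 vCPU in host 4; 7 vCPU remain.
Put 22 vCPU in host 5; 10 vCPU remain.
Put 21 vCPU in host 6; 11 vCPU remain.
Put 18 vCPU in host 7; 14 vCPU remain.
Put 17 vCPU in host 8; 15 vCPU remain.
Put 14 vCPU in host 7; 0 vCPU remain.
Put 14 vCPU in host 8; 1 vCPU remain.
Put 10 vCPU in host 5; 0 vCPU remain.
Put 9 vCPU in host 6; 2 vCPU remain.
Put 9 vCPU in host 9; 23 vCPU remain.
Put 4 vCPU in host 2; 0 vCPU remain.
9 hosts × 32 vCPU = 288 vCPU; used 247 vCPU; unused 41 vCPU.

41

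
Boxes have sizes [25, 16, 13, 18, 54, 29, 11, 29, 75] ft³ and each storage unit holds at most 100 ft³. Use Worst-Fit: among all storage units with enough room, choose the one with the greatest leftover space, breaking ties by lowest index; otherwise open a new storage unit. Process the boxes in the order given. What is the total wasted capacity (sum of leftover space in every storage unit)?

130

25 ft³ → storage unit 1 (remaining 75 ft³)
16 ft³ → storage unit 1 (remaining 59 ft³)
13 ft³ → storage unit 1 (remaining 46 ft³)
18 ft³ → storage unit 1 (remaining 28 ft³)
54 ft³ → storage unit 2 (remaining 46 ft³)
29 ft³ → storage unit 2 (remaining 17 ft³)
11 ft³ → storage unit 1 (remaining 17 ft³)
29 ft³ → storage unit 3 (remaining 71 ft³)
75 ft³ → storage unit 4 (remaining 25 ft³)
4 storage units × 100 ft³ = 400 ft³; used 270 ft³; unused 130 ft³.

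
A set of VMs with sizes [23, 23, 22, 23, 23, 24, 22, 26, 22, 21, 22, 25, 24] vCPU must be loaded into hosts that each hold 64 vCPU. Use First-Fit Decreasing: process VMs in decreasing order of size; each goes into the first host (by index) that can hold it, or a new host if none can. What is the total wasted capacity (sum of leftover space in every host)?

148

Sorted descending: 26, 25, 24, 24, 23, 23, 23, 23, 22, 22, 22, 22, 21.
Put 26 vCPU in host 1; 38 vCPU remain.
Put 25 vCPU in host 1; 13 vCPU remain.
Put 24 vCPU in host 2; 40 vCPU remain.
Put 24 vCPU in host 2; 16 vCPU remain.
Put 23 vCPU in host 3; 41 vCPU remain.
Put 23 vCPU in host 3; 18 vCPU remain.
Put 23 vCPU in host 4; 41 vCPU remain.
Put 23 vCPU in host 4; 18 vCPU remain.
Put 22 vCPU in host 5; 42 vCPU remain.
Put 22 vCPU in host 5; 20 vCPU remain.
Put 22 vCPU in host 6; 42 vCPU remain.
Put 22 vCPU in host 6; 20 vCPU remain.
Put 21 vCPU in host 7; 43 vCPU remain.
7 hosts × 64 vCPU = 448 vCPU; used 300 vCPU; unused 148 vCPU.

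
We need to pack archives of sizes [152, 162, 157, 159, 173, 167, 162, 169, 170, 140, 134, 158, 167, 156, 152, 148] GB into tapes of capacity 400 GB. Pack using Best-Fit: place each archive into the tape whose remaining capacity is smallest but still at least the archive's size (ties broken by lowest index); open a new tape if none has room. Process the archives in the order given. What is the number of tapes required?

Put 152 GB in tape 1; 248 GB remain.
Put 162 GB in tape 1; 86 GB remain.
Put 157 GB in tape 2; 243 GB remain.
Put 159 GB in tape 2; 84 GB remain.
Put 173 GB in tape 3; 227 GB remain.
Put 167 GB in tape 3; 60 GB remain.
Put 162 GB in tape 4; 238 GB remain.
Put 169 GB in tape 4; 69 GB remain.
Put 170 GB in tape 5; 230 GB remain.
Put 140 GB in tape 5; 90 GB remain.
Put 134 GB in tape 6; 266 GB remain.
Put 158 GB in tape 6; 108 GB remain.
Put 167 GB in tape 7; 233 GB remain.
Put 156 GB in tape 7; 77 GB remain.
Put 152 GB in tape 8; 248 GB remain.
Put 148 GB in tape 8; 100 GB remain.
Final tapes: [152,162] [157,159] [173,167] [162,169] [170,140] [134,158] [167,156] [152,148].

8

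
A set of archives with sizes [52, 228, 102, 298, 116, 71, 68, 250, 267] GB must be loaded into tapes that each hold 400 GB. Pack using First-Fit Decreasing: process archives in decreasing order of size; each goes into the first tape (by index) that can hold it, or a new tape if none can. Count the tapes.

Sorted descending: 298, 267, 250, 228, 116, 102, 71, 68, 52.
298 GB → tape 1 (remaining 102 GB)
267 GB → tape 2 (remaining 133 GB)
250 GB → tape 3 (remaining 150 GB)
228 GB → tape 4 (remaining 172 GB)
116 GB → tape 2 (remaining 17 GB)
102 GB → tape 1 (remaining 0 GB)
71 GB → tape 3 (remaining 79 GB)
68 GB → tape 3 (remaining 11 GB)
52 GB → tape 4 (remaining 120 GB)

4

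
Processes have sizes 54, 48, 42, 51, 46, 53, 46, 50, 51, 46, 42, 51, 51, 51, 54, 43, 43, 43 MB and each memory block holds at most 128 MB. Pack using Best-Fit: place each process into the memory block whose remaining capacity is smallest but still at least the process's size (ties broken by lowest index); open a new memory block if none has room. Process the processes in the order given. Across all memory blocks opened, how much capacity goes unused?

287

Put 54 MB in memory block 1; 74 MB remain.
Put 48 MB in memory block 1; 26 MB remain.
Put 42 MB in memory block 2; 86 MB remain.
Put 51 MB in memory block 2; 35 MB remain.
Put 46 MB in memory block 3; 82 MB remain.
Put 53 MB in memory block 3; 29 MB remain.
Put 46 MB in memory block 4; 82 MB remain.
Put 50 MB in memory block 4; 32 MB remain.
Put 51 MB in memory block 5; 77 MB remain.
Put 46 MB in memory block 5; 31 MB remain.
Put 42 MB in memory block 6; 86 MB remain.
Put 51 MB in memory block 6; 35 MB remain.
Put 51 MB in memory block 7; 77 MB remain.
Put 51 MB in memory block 7; 26 MB remain.
Put 54 MB in memory block 8; 74 MB remain.
Put 43 MB in memory block 8; 31 MB remain.
Put 43 MB in memory block 9; 85 MB remain.
Put 43 MB in memory block 9; 42 MB remain.
9 memory blocks × 128 MB = 1152 MB; used 865 MB; unused 287 MB.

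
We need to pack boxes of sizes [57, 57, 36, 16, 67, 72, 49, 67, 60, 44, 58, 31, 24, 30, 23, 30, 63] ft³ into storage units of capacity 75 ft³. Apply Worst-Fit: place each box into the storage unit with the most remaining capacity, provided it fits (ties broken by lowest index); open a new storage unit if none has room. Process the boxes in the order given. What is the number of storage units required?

Put 57 ft³ in storage unit 1; 18 ft³ remain.
Put 57 ft³ in storage unit 2; 18 ft³ remain.
Put 36 ft³ in storage unit 3; 39 ft³ remain.
Put 16 ft³ in storage unit 3; 23 ft³ remain.
Put 67 ft³ in storage unit 4; 8 ft³ remain.
Put 72 ft³ in storage unit 5; 3 ft³ remain.
Put 49 ft³ in storage unit 6; 26 ft³ remain.
Put 67 ft³ in storage unit 7; 8 ft³ remain.
Put 60 ft³ in storage unit 8; 15 ft³ remain.
Put 44 ft³ in storage unit 9; 31 ft³ remain.
Put 58 ft³ in storage unit 10; 17 ft³ remain.
Put 31 ft³ in storage unit 9; 0 ft³ remain.
Put 24 ft³ in storage unit 6; 2 ft³ remain.
Put 30 ft³ in storage unit 11; 45 ft³ remain.
Put 23 ft³ in storage unit 11; 22 ft³ remain.
Put 30 ft³ in storage unit 12; 45 ft³ remain.
Put 63 ft³ in storage unit 13; 12 ft³ remain.

13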